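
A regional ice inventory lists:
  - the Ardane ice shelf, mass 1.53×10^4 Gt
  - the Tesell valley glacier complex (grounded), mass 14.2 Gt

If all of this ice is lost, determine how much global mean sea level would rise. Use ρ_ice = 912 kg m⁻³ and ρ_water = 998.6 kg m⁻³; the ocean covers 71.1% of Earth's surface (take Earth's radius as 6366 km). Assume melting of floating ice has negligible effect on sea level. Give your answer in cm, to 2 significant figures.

The Ardane ice shelf is floating and already displaces its own weight of water, so its melt adds essentially nothing to sea level.
Tesell: 14.2 Gt = 1.420×10^13 kg; dividing by ρ_w = 998.6 kg m⁻³ gives 1.422×10^10 m³ of water.
Total added water ≈ 1.422×10^10 m³ over 3.62×10^14 m² → Δh = 3.93×10^-5 m = 3.9×10^-3 cm.

≈ 3.9×10^-3 cm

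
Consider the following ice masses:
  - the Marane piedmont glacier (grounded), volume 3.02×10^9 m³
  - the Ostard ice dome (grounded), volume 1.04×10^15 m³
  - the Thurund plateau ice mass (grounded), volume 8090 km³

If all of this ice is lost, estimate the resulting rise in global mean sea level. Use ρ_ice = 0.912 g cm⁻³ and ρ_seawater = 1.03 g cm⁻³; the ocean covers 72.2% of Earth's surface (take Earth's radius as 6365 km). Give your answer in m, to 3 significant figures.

≈ 2.52 m

Marane: 3.02×10^9 m³ × (912/1030) = 2.674×10^9 m³ of water.
Ostard: 1.04×10^15 m³ × (912/1030) = 9.209×10^14 m³ of water.
Thurund: 8090 km³ × (912/1030) = 7163 km³ of water.
Total added water ≈ 9.280×10^14 m³ over 3.68×10^14 m² → Δh = 2.52 m.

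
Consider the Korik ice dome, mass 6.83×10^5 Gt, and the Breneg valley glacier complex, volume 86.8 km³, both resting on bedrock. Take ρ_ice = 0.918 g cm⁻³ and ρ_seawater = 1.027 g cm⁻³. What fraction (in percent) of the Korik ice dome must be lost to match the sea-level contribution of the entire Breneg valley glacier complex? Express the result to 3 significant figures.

≈ 0.0117 %

Equal sea-level rise means equal mass of meltwater, i.e. equal mass of ice lost.
Ice mass of Breneg: 7.968×10^13 kg; ice mass of Korik: 6.830×10^17 kg.
Fraction required = 7.968×10^13 / 6.830×10^17 = 1.17×10^-4 → 0.0117 %.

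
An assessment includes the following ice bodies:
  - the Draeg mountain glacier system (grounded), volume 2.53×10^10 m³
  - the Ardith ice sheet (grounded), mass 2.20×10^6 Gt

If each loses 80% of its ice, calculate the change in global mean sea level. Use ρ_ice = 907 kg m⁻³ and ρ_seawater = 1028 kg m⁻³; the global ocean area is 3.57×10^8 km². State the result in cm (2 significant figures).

≈ 480 cm

Draeg: 0.8 × 2.53×10^10 m³ × (907/1028) = 1.786×10^10 m³ of water.
Ardith: 0.8 × 2.20×10^6 Gt = 1.760×10^18 kg; dividing by ρ_w = 1028 kg m⁻³ gives 1.712×10^15 m³ of water.
Total added water ≈ 1.712×10^15 m³ over 3.57×10^14 m² → Δh = 4.80 m = 480 cm.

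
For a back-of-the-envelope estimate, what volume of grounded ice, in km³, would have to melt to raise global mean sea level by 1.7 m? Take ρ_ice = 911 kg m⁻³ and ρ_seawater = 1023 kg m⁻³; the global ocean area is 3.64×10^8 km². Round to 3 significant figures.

≈ 6.95×10^5 km³

Required water volume = Δh × A = 1.7 m × 3.64×10^14 m² = 6.188×10^14 m³ = 6.188×10^5 km³.
Ice volume = water volume × ρ_w/ρ_ice = 6.188×10^5 × 1023/911 = 6.95×10^5 km³.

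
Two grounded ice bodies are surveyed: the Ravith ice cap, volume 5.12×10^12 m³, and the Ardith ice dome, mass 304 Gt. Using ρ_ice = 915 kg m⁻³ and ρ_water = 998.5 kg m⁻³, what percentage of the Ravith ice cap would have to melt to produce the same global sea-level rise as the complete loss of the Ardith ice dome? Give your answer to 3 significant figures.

Equal sea-level rise means equal mass of meltwater, i.e. equal mass of ice lost.
Ice mass of Ardith: 3.040×10^14 kg; ice mass of Ravith: 4.685×10^15 kg.
Fraction required = 3.040×10^14 / 4.685×10^15 = 0.0649 → 6.49 %.

≈ 6.49 %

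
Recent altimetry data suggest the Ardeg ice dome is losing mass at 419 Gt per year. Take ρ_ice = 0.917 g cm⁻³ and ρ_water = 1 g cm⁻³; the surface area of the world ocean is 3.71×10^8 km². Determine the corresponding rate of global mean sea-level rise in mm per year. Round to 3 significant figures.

≈ 1.13 mm/yr

ρ_w = 1 g cm⁻³ = 1000 kg m⁻³. Annual water volume added = 419 Gt / ρ_w = 4.190×10^14 kg / 1000 kg m⁻³ = 4.190×10^11 m³.
Δh per year = 4.190×10^11 / 3.71×10^14 = 1.13×10^-3 m = 1.13 mm.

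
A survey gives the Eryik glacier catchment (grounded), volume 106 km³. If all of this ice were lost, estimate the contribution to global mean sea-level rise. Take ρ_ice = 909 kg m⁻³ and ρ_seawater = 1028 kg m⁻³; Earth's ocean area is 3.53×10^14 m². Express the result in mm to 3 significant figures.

Eryik: 106 km³ × (909/1028) = 93.73 km³ of water.
Spread over 3.53×10^14 m² of ocean, Δh = 9.373×10^10 / 3.53×10^14 = 2.66×10^-4 m = 0.266 mm.

≈ 0.266 mm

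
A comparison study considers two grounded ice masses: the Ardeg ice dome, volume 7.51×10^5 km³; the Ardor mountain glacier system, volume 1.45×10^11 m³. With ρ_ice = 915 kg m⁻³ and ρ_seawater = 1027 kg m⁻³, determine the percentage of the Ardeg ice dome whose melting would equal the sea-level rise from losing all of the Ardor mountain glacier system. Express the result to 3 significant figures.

≈ 0.0193 %

Equal sea-level rise means equal mass of meltwater, i.e. equal mass of ice lost.
Ice mass of Ardor: 1.327×10^14 kg; ice mass of Ardeg: 6.872×10^17 kg.
Fraction required = 1.327×10^14 / 6.872×10^17 = 1.93×10^-4 → 0.0193 %.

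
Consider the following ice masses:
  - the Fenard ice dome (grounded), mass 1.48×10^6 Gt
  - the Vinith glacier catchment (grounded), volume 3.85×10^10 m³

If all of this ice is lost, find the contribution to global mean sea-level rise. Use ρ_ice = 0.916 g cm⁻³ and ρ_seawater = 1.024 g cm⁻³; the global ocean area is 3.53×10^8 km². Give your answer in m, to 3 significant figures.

≈ 4.09 m

Fenard: 1.48×10^6 Gt = 1.480×10^18 kg; dividing by ρ_w = 1.024 g cm⁻³ = 1024 kg m⁻³ gives 1.445×10^15 m³ of water.
Vinith: 3.85×10^10 m³ × (916/1024) = 3.444×10^10 m³ of water.
Total added water ≈ 1.445×10^15 m³ over 3.53×10^14 m² → Δh = 4.09 m.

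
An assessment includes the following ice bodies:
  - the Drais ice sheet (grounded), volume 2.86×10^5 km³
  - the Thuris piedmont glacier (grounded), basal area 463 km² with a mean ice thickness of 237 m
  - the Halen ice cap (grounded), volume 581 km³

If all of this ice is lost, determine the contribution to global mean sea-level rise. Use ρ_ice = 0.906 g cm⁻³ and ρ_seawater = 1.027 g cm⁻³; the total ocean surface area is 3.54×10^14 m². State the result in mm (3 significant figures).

≈ 714 mm

Drais: 2.86×10^5 km³ × (906/1027) = 2.523×10^5 km³ of water.
Thuris: ice volume = 463 km² × 237 m = 109.7 km³; 109.7 × (906/1027) = 96.80 km³ of water.
Halen: 581 km³ × (906/1027) = 512.5 km³ of water.
Total added water ≈ 2.529×10^14 m³ over 3.54×10^14 m² → Δh = 0.714 m = 714 mm.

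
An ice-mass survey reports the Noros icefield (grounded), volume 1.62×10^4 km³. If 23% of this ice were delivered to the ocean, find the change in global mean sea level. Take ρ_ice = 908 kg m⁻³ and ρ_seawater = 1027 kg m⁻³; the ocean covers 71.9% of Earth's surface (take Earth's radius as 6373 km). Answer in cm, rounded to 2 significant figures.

Noros: 0.23 × 1.62×10^4 km³ × (908/1027) = 3294 km³ of water.
Spread over 3.67×10^14 m² of ocean, Δh = 3.294×10^12 / 3.67×10^14 = 8.98×10^-3 m = 0.90 cm.

≈ 0.90 cm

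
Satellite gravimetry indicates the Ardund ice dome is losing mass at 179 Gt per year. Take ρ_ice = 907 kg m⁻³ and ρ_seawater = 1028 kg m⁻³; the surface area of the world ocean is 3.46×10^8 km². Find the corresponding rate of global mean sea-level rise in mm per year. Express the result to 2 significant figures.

ρ_w = 1028 kg m⁻³. Annual water volume added = 179 Gt / ρ_w = 1.790×10^14 kg / 1028 kg m⁻³ = 1.741×10^11 m³.
Δh per year = 1.741×10^11 / 3.46×10^14 = 5.03×10^-4 m = 0.50 mm.

≈ 0.50 mm/yr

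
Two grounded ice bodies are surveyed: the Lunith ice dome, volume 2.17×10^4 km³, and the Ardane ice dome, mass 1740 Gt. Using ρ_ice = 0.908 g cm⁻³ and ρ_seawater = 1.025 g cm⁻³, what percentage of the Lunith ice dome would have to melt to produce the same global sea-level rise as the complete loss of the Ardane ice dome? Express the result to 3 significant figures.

≈ 8.83 %

Equal sea-level rise means equal mass of meltwater, i.e. equal mass of ice lost.
Ice mass of Ardane: 1.740×10^15 kg; ice mass of Lunith: 1.970×10^16 kg.
Fraction required = 1.740×10^15 / 1.970×10^16 = 0.0883 → 8.83 %.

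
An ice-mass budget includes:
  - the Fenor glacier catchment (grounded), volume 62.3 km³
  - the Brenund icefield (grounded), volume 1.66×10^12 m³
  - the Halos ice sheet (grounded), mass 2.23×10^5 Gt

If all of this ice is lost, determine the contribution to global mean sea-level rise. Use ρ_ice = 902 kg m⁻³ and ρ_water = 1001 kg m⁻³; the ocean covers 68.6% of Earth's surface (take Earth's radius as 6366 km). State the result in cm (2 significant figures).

≈ 64 cm

Fenor: 62.3 km³ × (902/1001) = 56.14 km³ of water.
Brenund: 1.66×10^12 m³ × (902/1001) = 1.496×10^12 m³ of water.
Halos: 2.23×10^5 Gt = 2.230×10^17 kg; dividing by ρ_w = 1001 kg m⁻³ gives 2.228×10^14 m³ of water.
Total added water ≈ 2.243×10^14 m³ over 3.49×10^14 m² → Δh = 0.642 m = 64 cm.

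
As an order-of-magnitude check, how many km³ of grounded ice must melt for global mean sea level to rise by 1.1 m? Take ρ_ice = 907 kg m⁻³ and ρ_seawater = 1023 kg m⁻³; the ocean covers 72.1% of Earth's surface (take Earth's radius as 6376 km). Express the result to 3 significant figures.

Required water volume = Δh × A = 1.1 m × 3.68×10^14 m² = 4.052×10^14 m³ = 4.052×10^5 km³.
Ice volume = water volume × ρ_w/ρ_ice = 4.052×10^5 × 1023/907 = 4.57×10^5 km³.

≈ 4.57×10^5 km³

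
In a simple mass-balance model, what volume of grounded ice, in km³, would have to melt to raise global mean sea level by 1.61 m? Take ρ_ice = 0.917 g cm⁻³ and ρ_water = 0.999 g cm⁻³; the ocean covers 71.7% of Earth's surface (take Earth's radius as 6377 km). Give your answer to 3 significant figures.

≈ 6.43×10^5 km³

Required water volume = Δh × A = 1.61 m × 3.66×10^14 m² = 5.899×10^14 m³ = 5.899×10^5 km³.
Ice volume = water volume × ρ_w/ρ_ice = 5.899×10^5 × 999/917 = 6.43×10^5 km³.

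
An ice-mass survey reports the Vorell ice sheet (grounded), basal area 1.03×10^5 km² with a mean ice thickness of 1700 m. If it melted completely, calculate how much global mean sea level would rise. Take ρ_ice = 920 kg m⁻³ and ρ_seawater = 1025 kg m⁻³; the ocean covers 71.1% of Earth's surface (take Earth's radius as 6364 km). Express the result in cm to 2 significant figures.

≈ 43 cm

Vorell: ice volume = 1.03×10^5 km² × 1700 m = 1.751×10^5 km³; 1.751×10^5 × (920/1025) = 1.572×10^5 km³ of water.
Spread over 3.62×10^14 m² of ocean, Δh = 1.572×10^14 / 3.62×10^14 = 0.434 m = 43 cm.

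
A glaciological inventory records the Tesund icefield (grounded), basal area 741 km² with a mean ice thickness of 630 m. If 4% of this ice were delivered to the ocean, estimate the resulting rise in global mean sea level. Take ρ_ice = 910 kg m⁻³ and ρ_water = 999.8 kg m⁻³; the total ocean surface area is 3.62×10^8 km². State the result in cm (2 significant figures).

≈ 4.7×10^-3 cm

Tesund: ice volume = 741 km² × 630 m = 466.8 km³; 0.04 × 466.8 × (910/999.8) = 17.00 km³ of water.
Spread over 3.62×10^14 m² of ocean, Δh = 1.700×10^10 / 3.62×10^14 = 4.70×10^-5 m = 4.7×10^-3 cm.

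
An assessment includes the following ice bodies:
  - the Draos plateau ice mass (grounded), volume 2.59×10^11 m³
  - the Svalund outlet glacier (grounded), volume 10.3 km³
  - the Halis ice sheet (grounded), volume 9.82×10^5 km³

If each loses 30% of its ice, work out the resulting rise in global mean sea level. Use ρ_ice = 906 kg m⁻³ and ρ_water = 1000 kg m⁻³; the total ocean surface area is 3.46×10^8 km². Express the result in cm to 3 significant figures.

Draos: 0.3 × 2.59×10^11 m³ × (906/1000) = 7.040×10^10 m³ of water.
Svalund: 0.3 × 10.3 km³ × (906/1000) = 2.800 km³ of water.
Halis: 0.3 × 9.82×10^5 km³ × (906/1000) = 2.669×10^5 km³ of water.
Total added water ≈ 2.670×10^14 m³ over 3.46×10^14 m² → Δh = 0.772 m = 77.2 cm.

≈ 77.2 cm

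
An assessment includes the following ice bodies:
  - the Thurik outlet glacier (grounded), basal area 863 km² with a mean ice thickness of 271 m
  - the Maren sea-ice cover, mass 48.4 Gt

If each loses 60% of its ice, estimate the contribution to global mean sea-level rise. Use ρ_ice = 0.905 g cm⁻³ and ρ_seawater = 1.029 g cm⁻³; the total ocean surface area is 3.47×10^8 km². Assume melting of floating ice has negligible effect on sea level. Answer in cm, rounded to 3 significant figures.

Thurik: ice volume = 863 km² × 271 m = 233.9 km³; 0.6 × 233.9 × (905/1029) = 123.4 km³ of water.
The Maren sea-ice cover is floating and already displaces its own weight of water, so its melt adds essentially nothing to sea level.
Total added water ≈ 1.234×10^11 m³ over 3.47×10^14 m² → Δh = 3.56×10^-4 m = 0.0356 cm.

≈ 0.0356 cm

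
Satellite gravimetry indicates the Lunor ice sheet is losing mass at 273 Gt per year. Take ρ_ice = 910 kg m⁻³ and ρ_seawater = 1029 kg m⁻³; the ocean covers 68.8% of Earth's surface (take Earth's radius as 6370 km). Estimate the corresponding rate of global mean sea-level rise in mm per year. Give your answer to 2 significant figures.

ρ_w = 1029 kg m⁻³. Annual water volume added = 273 Gt / ρ_w = 2.730×10^14 kg / 1029 kg m⁻³ = 2.653×10^11 m³.
Δh per year = 2.653×10^11 / 3.51×10^14 = 7.56×10^-4 m = 0.76 mm.

≈ 0.76 mm/yr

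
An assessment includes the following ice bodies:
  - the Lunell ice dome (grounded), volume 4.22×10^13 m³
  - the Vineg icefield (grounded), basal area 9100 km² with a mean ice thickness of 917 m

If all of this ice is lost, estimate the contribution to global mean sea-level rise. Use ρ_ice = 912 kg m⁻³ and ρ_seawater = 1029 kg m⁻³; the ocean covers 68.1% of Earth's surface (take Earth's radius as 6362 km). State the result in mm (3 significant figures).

≈ 129 mm

Lunell: 4.22×10^13 m³ × (912/1029) = 3.740×10^13 m³ of water.
Vineg: ice volume = 9100 km² × 917 m = 8345 km³; 8345 × (912/1029) = 7396 km³ of water.
Total added water ≈ 4.480×10^13 m³ over 3.46×10^14 m² → Δh = 0.129 m = 129 mm.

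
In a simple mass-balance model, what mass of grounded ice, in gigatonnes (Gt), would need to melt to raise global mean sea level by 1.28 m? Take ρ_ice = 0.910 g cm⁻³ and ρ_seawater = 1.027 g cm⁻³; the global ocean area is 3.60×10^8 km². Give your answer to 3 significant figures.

≈ 4.73×10^5 Gt

Required water volume = Δh × A = 1.28 m × 3.60×10^14 m² = 4.608×10^14 m³.
ρ_w = 1.027 g cm⁻³ = 1027 kg m⁻³, so the mass of water = 4.608×10^14 m³ × 1027 kg m⁻³ = 4.732×10^17 kg = 4.73×10^5 Gt (and the same mass of ice, by conservation).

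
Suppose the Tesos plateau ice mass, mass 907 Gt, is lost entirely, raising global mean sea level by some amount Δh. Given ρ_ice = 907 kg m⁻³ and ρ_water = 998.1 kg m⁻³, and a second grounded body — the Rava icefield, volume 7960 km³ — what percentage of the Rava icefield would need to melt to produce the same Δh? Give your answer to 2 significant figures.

≈ 13 %

Equal sea-level rise means equal mass of meltwater, i.e. equal mass of ice lost.
Ice mass of Tesos: 9.070×10^14 kg; ice mass of Rava: 7.220×10^15 kg.
Fraction required = 9.070×10^14 / 7.220×10^15 = 0.126 → 13 %.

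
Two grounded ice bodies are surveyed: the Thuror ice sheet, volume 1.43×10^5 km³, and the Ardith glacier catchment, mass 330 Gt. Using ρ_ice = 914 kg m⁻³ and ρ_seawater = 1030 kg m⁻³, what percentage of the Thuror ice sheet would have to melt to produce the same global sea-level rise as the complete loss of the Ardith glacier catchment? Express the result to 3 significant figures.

Equal sea-level rise means equal mass of meltwater, i.e. equal mass of ice lost.
Ice mass of Ardith: 3.300×10^14 kg; ice mass of Thuror: 1.307×10^17 kg.
Fraction required = 3.300×10^14 / 1.307×10^17 = 2.52×10^-3 → 0.252 %.

≈ 0.252 %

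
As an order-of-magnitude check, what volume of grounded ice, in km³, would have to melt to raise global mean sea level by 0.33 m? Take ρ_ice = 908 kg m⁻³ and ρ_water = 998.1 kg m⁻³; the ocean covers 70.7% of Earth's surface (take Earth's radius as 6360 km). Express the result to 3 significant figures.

Required water volume = Δh × A = 0.33 m × 3.59×10^14 m² = 1.186×10^14 m³ = 1.186×10^5 km³.
Ice volume = water volume × ρ_w/ρ_ice = 1.186×10^5 × 998.1/908 = 1.30×10^5 km³.

≈ 1.30×10^5 km³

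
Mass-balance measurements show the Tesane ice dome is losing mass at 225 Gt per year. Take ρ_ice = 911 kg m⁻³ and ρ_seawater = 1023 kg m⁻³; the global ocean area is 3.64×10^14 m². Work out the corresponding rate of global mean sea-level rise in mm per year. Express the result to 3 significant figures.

≈ 0.604 mm/yr

ρ_w = 1023 kg m⁻³. Annual water volume added = 225 Gt / ρ_w = 2.250×10^14 kg / 1023 kg m⁻³ = 2.199×10^11 m³.
Δh per year = 2.199×10^11 / 3.64×10^14 = 6.04×10^-4 m = 0.604 mm.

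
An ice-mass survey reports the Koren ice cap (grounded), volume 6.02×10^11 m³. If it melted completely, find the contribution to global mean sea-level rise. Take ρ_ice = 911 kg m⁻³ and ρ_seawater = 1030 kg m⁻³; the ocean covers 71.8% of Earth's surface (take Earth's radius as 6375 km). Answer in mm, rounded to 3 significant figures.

≈ 1.45 mm

Koren: 6.02×10^11 m³ × (911/1030) = 5.324×10^11 m³ of water.
Spread over 3.67×10^14 m² of ocean, Δh = 5.324×10^11 / 3.67×10^14 = 1.45×10^-3 m = 1.45 mm.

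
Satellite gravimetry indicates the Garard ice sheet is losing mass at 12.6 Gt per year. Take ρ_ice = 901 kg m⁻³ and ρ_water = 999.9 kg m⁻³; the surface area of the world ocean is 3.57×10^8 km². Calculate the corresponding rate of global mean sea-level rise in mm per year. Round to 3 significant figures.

≈ 0.0353 mm/yr

ρ_w = 999.9 kg m⁻³. Annual water volume added = 12.6 Gt / ρ_w = 1.260×10^13 kg / 999.9 kg m⁻³ = 1.260×10^10 m³.
Δh per year = 1.260×10^10 / 3.57×10^14 = 3.53×10^-5 m = 0.0353 mm.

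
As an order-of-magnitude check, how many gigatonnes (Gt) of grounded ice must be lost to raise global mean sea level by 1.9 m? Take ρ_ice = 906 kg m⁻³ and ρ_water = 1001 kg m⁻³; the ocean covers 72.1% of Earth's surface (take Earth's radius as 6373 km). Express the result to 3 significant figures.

Required water volume = Δh × A = 1.9 m × 3.68×10^14 m² = 6.992×10^14 m³.
ρ_w = 1001 kg m⁻³, so the mass of water = 6.992×10^14 m³ × 1001 kg m⁻³ = 6.999×10^17 kg = 7.00×10^5 Gt (and the same mass of ice, by conservation).

≈ 7.00×10^5 Gt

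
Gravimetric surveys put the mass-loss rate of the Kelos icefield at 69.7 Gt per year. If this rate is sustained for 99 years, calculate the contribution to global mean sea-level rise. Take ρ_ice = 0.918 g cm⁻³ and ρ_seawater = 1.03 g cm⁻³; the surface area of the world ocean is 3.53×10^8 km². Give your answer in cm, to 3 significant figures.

Total mass lost = 69.7 Gt/yr × 99 yr = 6900 Gt = 6.900×10^15 kg.
ρ_w = 1.03 g cm⁻³ = 1030 kg m⁻³, so water volume = 6.900×10^15 / 1030 = 6.699×10^12 m³.
Δh = 6.699×10^12 / 3.53×10^14 = 0.0190 m = 1.90 cm.

≈ 1.90 cm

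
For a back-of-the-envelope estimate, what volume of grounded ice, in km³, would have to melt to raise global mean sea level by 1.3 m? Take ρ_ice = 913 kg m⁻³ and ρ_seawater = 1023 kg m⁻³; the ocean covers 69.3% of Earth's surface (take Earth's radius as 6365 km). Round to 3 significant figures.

Required water volume = Δh × A = 1.3 m × 3.53×10^14 m² = 4.587×10^14 m³ = 4.587×10^5 km³.
Ice volume = water volume × ρ_w/ρ_ice = 4.587×10^5 × 1023/913 = 5.14×10^5 km³.

≈ 5.14×10^5 km³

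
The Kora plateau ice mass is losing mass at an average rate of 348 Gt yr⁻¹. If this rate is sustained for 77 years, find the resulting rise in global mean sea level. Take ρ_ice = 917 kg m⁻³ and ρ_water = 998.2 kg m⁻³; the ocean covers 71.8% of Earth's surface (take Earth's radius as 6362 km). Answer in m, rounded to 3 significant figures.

≈ 0.0735 m

Total mass lost = 348 Gt/yr × 77 yr = 2.680×10^4 Gt = 2.680×10^16 kg.
ρ_w = 998.2 kg m⁻³, so water volume = 2.680×10^16 / 998.2 = 2.684×10^13 m³.
Δh = 2.684×10^13 / 3.65×10^14 = 0.0735 m.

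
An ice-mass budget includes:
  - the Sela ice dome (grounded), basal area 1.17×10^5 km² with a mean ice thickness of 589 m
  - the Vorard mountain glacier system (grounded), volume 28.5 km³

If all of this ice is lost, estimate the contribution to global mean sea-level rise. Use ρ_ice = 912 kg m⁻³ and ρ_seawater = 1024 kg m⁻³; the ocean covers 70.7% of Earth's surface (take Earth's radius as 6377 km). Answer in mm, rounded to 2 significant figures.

Sela: ice volume = 1.17×10^5 km² × 589 m = 6.891×10^4 km³; 6.891×10^4 × (912/1024) = 6.138×10^4 km³ of water.
Vorard: 28.5 km³ × (912/1024) = 25.38 km³ of water.
Total added water ≈ 6.140×10^13 m³ over 3.61×10^14 m² → Δh = 0.170 m = 170 mm.

≈ 170 mm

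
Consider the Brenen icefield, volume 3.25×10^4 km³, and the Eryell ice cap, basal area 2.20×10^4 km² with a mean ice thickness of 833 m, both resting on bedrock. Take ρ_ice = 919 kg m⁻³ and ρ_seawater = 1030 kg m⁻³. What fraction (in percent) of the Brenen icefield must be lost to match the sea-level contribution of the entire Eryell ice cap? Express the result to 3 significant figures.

≈ 56.4 %

Equal sea-level rise means equal mass of meltwater, i.e. equal mass of ice lost.
Ice mass of Eryell: 1.684×10^16 kg; ice mass of Brenen: 2.987×10^16 kg.
Fraction required = 1.684×10^16 / 2.987×10^16 = 0.564 → 56.4 %.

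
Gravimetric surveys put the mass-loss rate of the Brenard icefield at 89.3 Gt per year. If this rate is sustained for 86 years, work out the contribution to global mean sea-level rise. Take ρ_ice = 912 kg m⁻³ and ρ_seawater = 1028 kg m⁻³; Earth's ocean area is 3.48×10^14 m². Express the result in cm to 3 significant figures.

≈ 2.15 cm

Total mass lost = 89.3 Gt/yr × 86 yr = 7680 Gt = 7.680×10^15 kg.
ρ_w = 1028 kg m⁻³, so water volume = 7.680×10^15 / 1028 = 7.471×10^12 m³.
Δh = 7.471×10^12 / 3.48×10^14 = 0.0215 m = 2.15 cm.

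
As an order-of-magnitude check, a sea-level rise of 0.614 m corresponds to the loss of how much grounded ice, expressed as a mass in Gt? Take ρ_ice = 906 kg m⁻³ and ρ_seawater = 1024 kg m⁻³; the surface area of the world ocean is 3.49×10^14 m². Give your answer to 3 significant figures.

≈ 2.19×10^5 Gt

Required water volume = Δh × A = 0.614 m × 3.49×10^14 m² = 2.143×10^14 m³.
ρ_w = 1024 kg m⁻³, so the mass of water = 2.143×10^14 m³ × 1024 kg m⁻³ = 2.194×10^17 kg = 2.19×10^5 Gt (and the same mass of ice, by conservation).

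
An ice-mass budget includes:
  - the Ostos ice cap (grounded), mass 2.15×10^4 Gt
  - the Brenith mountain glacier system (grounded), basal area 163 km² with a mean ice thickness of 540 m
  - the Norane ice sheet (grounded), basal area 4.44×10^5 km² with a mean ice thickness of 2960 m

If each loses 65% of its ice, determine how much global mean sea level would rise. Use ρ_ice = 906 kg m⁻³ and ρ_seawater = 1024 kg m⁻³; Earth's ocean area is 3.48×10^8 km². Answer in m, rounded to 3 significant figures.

Ostos: 0.65 × 2.15×10^4 Gt = 1.398×10^16 kg; dividing by ρ_w = 1024 kg m⁻³ gives 1.365×10^13 m³ of water.
Brenith: ice volume = 163 km² × 540 m = 88.02 km³; 0.65 × 88.02 × (906/1024) = 50.62 km³ of water.
Norane: ice volume = 4.44×10^5 km² × 2960 m = 1.314×10^6 km³; 0.65 × 1.314×10^6 × (906/1024) = 7.558×10^5 km³ of water.
Total added water ≈ 7.695×10^14 m³ over 3.48×10^14 m² → Δh = 2.21 m.

≈ 2.21 m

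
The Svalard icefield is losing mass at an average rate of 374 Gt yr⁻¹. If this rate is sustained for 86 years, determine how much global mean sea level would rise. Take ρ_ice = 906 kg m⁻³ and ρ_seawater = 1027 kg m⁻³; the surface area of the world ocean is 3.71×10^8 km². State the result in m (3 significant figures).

Total mass lost = 374 Gt/yr × 86 yr = 3.216×10^4 Gt = 3.216×10^16 kg.
ρ_w = 1027 kg m⁻³, so water volume = 3.216×10^16 / 1027 = 3.132×10^13 m³.
Δh = 3.132×10^13 / 3.71×10^14 = 0.0844 m.

≈ 0.0844 m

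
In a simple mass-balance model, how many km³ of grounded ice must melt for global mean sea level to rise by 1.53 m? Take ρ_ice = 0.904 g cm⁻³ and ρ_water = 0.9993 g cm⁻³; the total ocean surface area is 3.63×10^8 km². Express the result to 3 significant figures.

Required water volume = Δh × A = 1.53 m × 3.63×10^14 m² = 5.554×10^14 m³ = 5.554×10^5 km³.
Ice volume = water volume × ρ_w/ρ_ice = 5.554×10^5 × 999.3/904 = 6.14×10^5 km³.

≈ 6.14×10^5 km³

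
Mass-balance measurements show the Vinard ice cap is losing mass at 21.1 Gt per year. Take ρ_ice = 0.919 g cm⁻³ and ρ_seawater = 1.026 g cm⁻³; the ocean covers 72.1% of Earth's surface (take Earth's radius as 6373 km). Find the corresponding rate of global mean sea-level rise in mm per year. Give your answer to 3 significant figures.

≈ 0.0559 mm/yr

ρ_w = 1.026 g cm⁻³ = 1026 kg m⁻³. Annual water volume added = 21.1 Gt / ρ_w = 2.110×10^13 kg / 1026 kg m⁻³ = 2.057×10^10 m³.
Δh per year = 2.057×10^10 / 3.68×10^14 = 5.59×10^-5 m = 0.0559 mm.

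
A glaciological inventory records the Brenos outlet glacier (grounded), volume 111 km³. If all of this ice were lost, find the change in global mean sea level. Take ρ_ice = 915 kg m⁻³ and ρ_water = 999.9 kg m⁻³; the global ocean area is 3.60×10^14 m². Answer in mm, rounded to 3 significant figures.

≈ 0.282 mm

Brenos: 111 km³ × (915/999.9) = 101.6 km³ of water.
Spread over 3.60×10^14 m² of ocean, Δh = 1.016×10^11 / 3.60×10^14 = 2.82×10^-4 m = 0.282 mm.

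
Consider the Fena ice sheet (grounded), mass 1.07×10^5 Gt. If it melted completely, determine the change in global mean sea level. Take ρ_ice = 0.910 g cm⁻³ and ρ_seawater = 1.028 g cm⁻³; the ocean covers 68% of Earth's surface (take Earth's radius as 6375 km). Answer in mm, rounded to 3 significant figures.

≈ 300 mm

Fena: 1.07×10^5 Gt = 1.070×10^17 kg; dividing by ρ_w = 1.028 g cm⁻³ = 1028 kg m⁻³ gives 1.041×10^14 m³ of water.
Spread over 3.47×10^14 m² of ocean, Δh = 1.041×10^14 / 3.47×10^14 = 0.300 m = 300 mm.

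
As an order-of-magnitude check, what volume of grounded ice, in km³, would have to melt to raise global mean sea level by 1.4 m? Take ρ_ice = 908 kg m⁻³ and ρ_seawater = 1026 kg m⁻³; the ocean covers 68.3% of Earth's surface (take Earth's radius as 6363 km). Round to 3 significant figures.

Required water volume = Δh × A = 1.4 m × 3.47×10^14 m² = 4.865×10^14 m³ = 4.865×10^5 km³.
Ice volume = water volume × ρ_w/ρ_ice = 4.865×10^5 × 1026/908 = 5.50×10^5 km³.

≈ 5.50×10^5 km³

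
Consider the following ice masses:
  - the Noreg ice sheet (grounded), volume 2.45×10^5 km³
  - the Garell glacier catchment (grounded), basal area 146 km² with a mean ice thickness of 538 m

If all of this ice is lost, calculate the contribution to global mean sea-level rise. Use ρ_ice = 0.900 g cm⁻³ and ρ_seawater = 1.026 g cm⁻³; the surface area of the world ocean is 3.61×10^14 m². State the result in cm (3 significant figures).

≈ 59.6 cm

Noreg: 2.45×10^5 km³ × (900/1026) = 2.149×10^5 km³ of water.
Garell: ice volume = 146 km² × 538 m = 78.55 km³; 78.55 × (900/1026) = 68.90 km³ of water.
Total added water ≈ 2.150×10^14 m³ over 3.61×10^14 m² → Δh = 0.596 m = 59.6 cm.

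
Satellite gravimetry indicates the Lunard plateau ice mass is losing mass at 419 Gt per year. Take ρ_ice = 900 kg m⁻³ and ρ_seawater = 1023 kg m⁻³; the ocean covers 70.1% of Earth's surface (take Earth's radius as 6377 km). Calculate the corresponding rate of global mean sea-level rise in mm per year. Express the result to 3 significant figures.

≈ 1.14 mm/yr

ρ_w = 1023 kg m⁻³. Annual water volume added = 419 Gt / ρ_w = 4.190×10^14 kg / 1023 kg m⁻³ = 4.096×10^11 m³.
Δh per year = 4.096×10^11 / 3.58×10^14 = 1.14×10^-3 m = 1.14 mm.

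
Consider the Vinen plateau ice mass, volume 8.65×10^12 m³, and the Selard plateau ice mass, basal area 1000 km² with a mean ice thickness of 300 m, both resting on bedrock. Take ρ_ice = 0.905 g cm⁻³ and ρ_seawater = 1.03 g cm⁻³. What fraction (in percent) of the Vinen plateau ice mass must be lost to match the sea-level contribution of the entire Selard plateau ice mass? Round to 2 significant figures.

Equal sea-level rise means equal mass of meltwater, i.e. equal mass of ice lost.
Ice mass of Selard: 2.715×10^14 kg; ice mass of Vinen: 7.828×10^15 kg.
Fraction required = 2.715×10^14 / 7.828×10^15 = 0.0347 → 3.5 %.

≈ 3.5 %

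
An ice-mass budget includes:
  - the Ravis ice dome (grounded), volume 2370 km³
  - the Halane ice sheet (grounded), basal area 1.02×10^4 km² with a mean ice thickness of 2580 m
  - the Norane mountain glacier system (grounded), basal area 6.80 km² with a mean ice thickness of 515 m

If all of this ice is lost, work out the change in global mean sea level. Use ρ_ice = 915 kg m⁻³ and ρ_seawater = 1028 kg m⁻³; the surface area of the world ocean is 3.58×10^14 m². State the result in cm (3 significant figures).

≈ 7.13 cm

Ravis: 2370 km³ × (915/1028) = 2109 km³ of water.
Halane: ice volume = 1.02×10^4 km² × 2580 m = 2.632×10^4 km³; 2.632×10^4 × (915/1028) = 2.342×10^4 km³ of water.
Norane: ice volume = 6.80 km² × 515 m = 3.502 km³; 3.502 × (915/1028) = 3.117 km³ of water.
Total added water ≈ 2.554×10^13 m³ over 3.58×10^14 m² → Δh = 0.0713 m = 7.13 cm.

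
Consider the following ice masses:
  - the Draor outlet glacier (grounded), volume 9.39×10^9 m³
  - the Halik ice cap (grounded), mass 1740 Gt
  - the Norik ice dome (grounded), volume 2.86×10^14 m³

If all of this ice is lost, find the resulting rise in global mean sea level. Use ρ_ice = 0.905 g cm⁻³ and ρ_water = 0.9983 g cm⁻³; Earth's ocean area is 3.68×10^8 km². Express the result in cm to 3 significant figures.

≈ 70.9 cm

Draor: 9.39×10^9 m³ × (905/998.3) = 8.512×10^9 m³ of water.
Halik: 1740 Gt = 1.740×10^15 kg; dividing by ρ_w = 0.9983 g cm⁻³ = 998.3 kg m⁻³ gives 1.743×10^12 m³ of water.
Norik: 2.86×10^14 m³ × (905/998.3) = 2.593×10^14 m³ of water.
Total added water ≈ 2.610×10^14 m³ over 3.68×10^14 m² → Δh = 0.709 m = 70.9 cm.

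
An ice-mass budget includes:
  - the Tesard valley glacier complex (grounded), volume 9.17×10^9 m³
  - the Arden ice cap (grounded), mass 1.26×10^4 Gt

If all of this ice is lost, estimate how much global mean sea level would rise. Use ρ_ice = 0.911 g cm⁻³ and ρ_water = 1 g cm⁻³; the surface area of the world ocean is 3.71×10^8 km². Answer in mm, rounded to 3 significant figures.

Tesard: 9.17×10^9 m³ × (911/1000) = 8.354×10^9 m³ of water.
Arden: 1.26×10^4 Gt = 1.260×10^16 kg; dividing by ρ_w = 1 g cm⁻³ = 1000 kg m⁻³ gives 1.260×10^13 m³ of water.
Total added water ≈ 1.261×10^13 m³ over 3.71×10^14 m² → Δh = 0.0340 m = 34.0 mm.

≈ 34.0 mm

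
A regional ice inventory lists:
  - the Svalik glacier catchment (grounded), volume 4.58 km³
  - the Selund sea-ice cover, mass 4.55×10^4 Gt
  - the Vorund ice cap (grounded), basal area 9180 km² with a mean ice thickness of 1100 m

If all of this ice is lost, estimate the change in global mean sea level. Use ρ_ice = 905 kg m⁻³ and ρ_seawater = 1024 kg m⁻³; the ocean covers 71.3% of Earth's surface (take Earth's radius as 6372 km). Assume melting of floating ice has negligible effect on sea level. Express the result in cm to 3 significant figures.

Svalik: 4.58 km³ × (905/1024) = 4.048 km³ of water.
The Selund sea-ice cover is floating and already displaces its own weight of water, so its melt adds essentially nothing to sea level.
Vorund: ice volume = 9180 km² × 1100 m = 1.010×10^4 km³; 1.010×10^4 × (905/1024) = 8925 km³ of water.
Total added water ≈ 8.929×10^12 m³ over 3.64×10^14 m² → Δh = 0.0245 m = 2.45 cm.

≈ 2.45 cm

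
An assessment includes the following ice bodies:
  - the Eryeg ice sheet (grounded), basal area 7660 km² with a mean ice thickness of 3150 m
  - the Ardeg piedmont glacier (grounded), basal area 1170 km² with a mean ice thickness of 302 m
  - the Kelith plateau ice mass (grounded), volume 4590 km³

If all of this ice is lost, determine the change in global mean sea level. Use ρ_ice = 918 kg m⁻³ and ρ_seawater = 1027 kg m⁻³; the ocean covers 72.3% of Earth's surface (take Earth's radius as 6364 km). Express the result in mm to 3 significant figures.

≈ 70.6 mm

Eryeg: ice volume = 7660 km² × 3150 m = 2.413×10^4 km³; 2.413×10^4 × (918/1027) = 2.157×10^4 km³ of water.
Ardeg: ice volume = 1170 km² × 302 m = 353.3 km³; 353.3 × (918/1027) = 315.8 km³ of water.
Kelith: 4590 km³ × (918/1027) = 4103 km³ of water.
Total added water ≈ 2.599×10^13 m³ over 3.68×10^14 m² → Δh = 0.0706 m = 70.6 mm.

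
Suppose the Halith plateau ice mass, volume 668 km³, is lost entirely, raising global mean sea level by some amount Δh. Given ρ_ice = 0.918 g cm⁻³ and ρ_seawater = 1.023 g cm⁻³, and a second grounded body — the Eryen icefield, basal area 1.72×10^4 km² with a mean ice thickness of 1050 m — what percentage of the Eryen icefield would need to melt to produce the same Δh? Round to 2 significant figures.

Equal sea-level rise means equal mass of meltwater, i.e. equal mass of ice lost.
Ice mass of Halith: 6.132×10^14 kg; ice mass of Eryen: 1.658×10^16 kg.
Fraction required = 6.132×10^14 / 1.658×10^16 = 0.0370 → 3.7 %.

≈ 3.7 %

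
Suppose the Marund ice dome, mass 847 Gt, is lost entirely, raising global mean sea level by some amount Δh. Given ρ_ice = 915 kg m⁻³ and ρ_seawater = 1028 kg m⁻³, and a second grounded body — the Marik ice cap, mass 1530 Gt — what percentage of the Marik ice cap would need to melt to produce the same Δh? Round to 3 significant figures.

Equal sea-level rise means equal mass of meltwater, i.e. equal mass of ice lost.
Ice mass of Marund: 8.470×10^14 kg; ice mass of Marik: 1.530×10^15 kg.
Fraction required = 8.470×10^14 / 1.530×10^15 = 0.554 → 55.4 %.

≈ 55.4 %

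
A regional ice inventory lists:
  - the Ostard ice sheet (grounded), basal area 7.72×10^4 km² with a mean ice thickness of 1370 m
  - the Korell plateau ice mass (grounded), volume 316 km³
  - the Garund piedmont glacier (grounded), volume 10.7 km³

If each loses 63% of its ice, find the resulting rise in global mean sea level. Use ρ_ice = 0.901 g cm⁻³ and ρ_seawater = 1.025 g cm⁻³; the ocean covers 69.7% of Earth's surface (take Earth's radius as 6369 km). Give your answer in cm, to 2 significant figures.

≈ 17 cm

Ostard: ice volume = 7.72×10^4 km² × 1370 m = 1.058×10^5 km³; 0.63 × 1.058×10^5 × (901/1025) = 5.857×10^4 km³ of water.
Korell: 0.63 × 316 km³ × (901/1025) = 175.0 km³ of water.
Garund: 0.63 × 10.7 km³ × (901/1025) = 5.926 km³ of water.
Total added water ≈ 5.875×10^13 m³ over 3.55×10^14 m² → Δh = 0.165 m = 17 cm.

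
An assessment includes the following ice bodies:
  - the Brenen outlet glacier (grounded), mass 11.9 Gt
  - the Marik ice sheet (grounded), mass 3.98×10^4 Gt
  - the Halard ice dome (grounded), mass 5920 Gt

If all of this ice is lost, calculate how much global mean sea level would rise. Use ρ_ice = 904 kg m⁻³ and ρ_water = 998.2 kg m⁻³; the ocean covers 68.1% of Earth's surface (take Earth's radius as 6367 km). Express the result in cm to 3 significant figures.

Brenen: 11.9 Gt = 1.190×10^13 kg; dividing by ρ_w = 998.2 kg m⁻³ gives 1.192×10^10 m³ of water.
Marik: 3.98×10^4 Gt = 3.980×10^16 kg; dividing by ρ_w = 998.2 kg m⁻³ gives 3.987×10^13 m³ of water.
Halard: 5920 Gt = 5.920×10^15 kg; dividing by ρ_w = 998.2 kg m⁻³ gives 5.931×10^12 m³ of water.
Total added water ≈ 4.581×10^13 m³ over 3.47×10^14 m² → Δh = 0.132 m = 13.2 cm.

≈ 13.2 cm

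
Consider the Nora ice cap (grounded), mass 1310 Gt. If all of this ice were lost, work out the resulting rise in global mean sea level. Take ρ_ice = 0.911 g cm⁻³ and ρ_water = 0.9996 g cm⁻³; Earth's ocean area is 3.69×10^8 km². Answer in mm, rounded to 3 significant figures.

≈ 3.55 mm

Nora: 1310 Gt = 1.310×10^15 kg; dividing by ρ_w = 0.9996 g cm⁻³ = 999.6 kg m⁻³ gives 1.311×10^12 m³ of water.
Spread over 3.69×10^14 m² of ocean, Δh = 1.311×10^12 / 3.69×10^14 = 3.55×10^-3 m = 3.55 mm.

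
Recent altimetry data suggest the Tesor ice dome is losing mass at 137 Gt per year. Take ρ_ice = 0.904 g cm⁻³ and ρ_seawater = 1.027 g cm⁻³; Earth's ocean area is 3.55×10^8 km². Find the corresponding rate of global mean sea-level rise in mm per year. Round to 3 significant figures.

ρ_w = 1.027 g cm⁻³ = 1027 kg m⁻³. Annual water volume added = 137 Gt / ρ_w = 1.370×10^14 kg / 1027 kg m⁻³ = 1.334×10^11 m³.
Δh per year = 1.334×10^11 / 3.55×10^14 = 3.76×10^-4 m = 0.376 mm.

≈ 0.376 mm/yr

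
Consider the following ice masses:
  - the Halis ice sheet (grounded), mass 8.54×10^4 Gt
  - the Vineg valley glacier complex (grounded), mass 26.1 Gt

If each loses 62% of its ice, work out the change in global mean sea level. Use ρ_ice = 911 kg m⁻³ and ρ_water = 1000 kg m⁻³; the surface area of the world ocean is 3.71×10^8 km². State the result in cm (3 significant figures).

Halis: 0.62 × 8.54×10^4 Gt = 5.295×10^16 kg; dividing by ρ_w = 1000 kg m⁻³ gives 5.295×10^13 m³ of water.
Vineg: 0.62 × 26.1 Gt = 1.618×10^13 kg; dividing by ρ_w = 1000 kg m⁻³ gives 1.618×10^10 m³ of water.
Total added water ≈ 5.296×10^13 m³ over 3.71×10^14 m² → Δh = 0.143 m = 14.3 cm.

≈ 14.3 cm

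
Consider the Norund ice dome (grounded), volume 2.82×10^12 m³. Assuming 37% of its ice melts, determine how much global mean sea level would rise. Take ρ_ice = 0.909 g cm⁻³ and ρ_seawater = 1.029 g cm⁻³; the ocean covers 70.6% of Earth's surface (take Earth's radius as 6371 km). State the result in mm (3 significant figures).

≈ 2.56 mm

Norund: 0.37 × 2.82×10^12 m³ × (909/1029) = 9.217×10^11 m³ of water.
Spread over 3.60×10^14 m² of ocean, Δh = 9.217×10^11 / 3.60×10^14 = 2.56×10^-3 m = 2.56 mm.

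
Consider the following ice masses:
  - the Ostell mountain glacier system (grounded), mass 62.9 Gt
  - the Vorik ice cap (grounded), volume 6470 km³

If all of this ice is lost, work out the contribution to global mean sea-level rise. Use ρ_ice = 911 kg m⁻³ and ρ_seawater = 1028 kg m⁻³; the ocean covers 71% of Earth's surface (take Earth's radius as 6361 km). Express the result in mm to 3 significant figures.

≈ 16.1 mm

Ostell: 62.9 Gt = 6.290×10^13 kg; dividing by ρ_w = 1028 kg m⁻³ gives 6.119×10^10 m³ of water.
Vorik: 6470 km³ × (911/1028) = 5734 km³ of water.
Total added water ≈ 5.795×10^12 m³ over 3.61×10^14 m² → Δh = 0.0161 m = 16.1 mm.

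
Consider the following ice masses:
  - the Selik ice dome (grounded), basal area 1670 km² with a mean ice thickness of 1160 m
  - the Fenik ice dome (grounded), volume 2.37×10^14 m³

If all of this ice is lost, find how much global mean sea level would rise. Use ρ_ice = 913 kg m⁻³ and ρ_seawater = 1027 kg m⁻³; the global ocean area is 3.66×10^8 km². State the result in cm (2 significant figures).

≈ 58 cm

Selik: ice volume = 1670 km² × 1160 m = 1937 km³; 1937 × (913/1027) = 1722 km³ of water.
Fenik: 2.37×10^14 m³ × (913/1027) = 2.107×10^14 m³ of water.
Total added water ≈ 2.124×10^14 m³ over 3.66×10^14 m² → Δh = 0.580 m = 58 cm.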